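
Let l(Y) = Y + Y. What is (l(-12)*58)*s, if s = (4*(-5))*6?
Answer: 167040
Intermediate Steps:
l(Y) = 2*Y
s = -120 (s = -20*6 = -120)
(l(-12)*58)*s = ((2*(-12))*58)*(-120) = -24*58*(-120) = -1392*(-120) = 167040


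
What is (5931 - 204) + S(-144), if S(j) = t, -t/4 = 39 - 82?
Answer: 5899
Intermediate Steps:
t = 172 (t = -4*(39 - 82) = -4*(-43) = 172)
S(j) = 172
(5931 - 204) + S(-144) = (5931 - 204) + 172 = 5727 + 172 = 5899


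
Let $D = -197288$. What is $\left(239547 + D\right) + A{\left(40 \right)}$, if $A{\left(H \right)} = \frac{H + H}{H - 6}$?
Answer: $\frac{718443}{17} \approx 42261.0$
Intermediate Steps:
$A{\left(H \right)} = \frac{2 H}{-6 + H}$
$\left(239547 + D\right) + A{\left(40 \right)} = \left(239547 - 197288\right) + 2 \cdot 40 \frac{1}{-6 + 40} = 42259 + 2 \cdot 40 \cdot \frac{1}{34} = 42259 + \frac{40}{17} = \frac{718443}{17}$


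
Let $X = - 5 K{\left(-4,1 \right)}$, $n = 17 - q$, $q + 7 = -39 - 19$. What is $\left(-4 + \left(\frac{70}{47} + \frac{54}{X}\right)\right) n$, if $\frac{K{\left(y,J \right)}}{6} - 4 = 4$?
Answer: $- \frac{210863}{940} \approx -224.32$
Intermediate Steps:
$q = -65$ ($q = -7 - 58 = -65$)
$n = 82$ ($n = 17 - -65 = 17 + 65 = 82$)
$K{\left(y,J \right)} = 48$ ($K{\left(y,J \right)} = 24 + 6 \cdot 4 = 24 + 24 = 48$)
$X = -240$ ($X = \left(-5\right) 48 = -240$)
$\left(-4 + \left(\frac{70}{47} + \frac{54}{X}\right)\right) n = \left(-4 + \left(\frac{70}{47} + \frac{54}{-240}\right)\right) 82 = \left(-4 + \left(70 \cdot \frac{1}{47} + 54 \left(- \frac{1}{240}\right)\right)\right) 82 = \left(-4 + \left(\frac{70}{47} - \frac{9}{40}\right)\right) 82 = \left(-4 + \frac{2377}{1880}\right) 82 = \left(- \frac{5143}{1880}\right) 82 = - \frac{210863}{940}$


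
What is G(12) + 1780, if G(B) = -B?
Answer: 1768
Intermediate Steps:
G(12) + 1780 = -1*12 + 1780 = -12 + 1780 = 1768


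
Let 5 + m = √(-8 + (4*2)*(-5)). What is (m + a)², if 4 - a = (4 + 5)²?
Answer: 6676 - 656*I*√3 ≈ 6676.0 - 1136.2*I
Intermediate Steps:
a = -77 (a = 4 - (4 + 5)² = 4 - 1*9² = 4 - 1*81 = 4 - 81 = -77)
m = -5 + 4*I*√3 (m = -5 + √(-8 + (4*2)*(-5)) = -5 + √(-8 + 8*(-5)) = -5 + √(-8 - 40) = -5 + √(-48) = -5 + 4*I*√3 ≈ -5.0 + 6.9282*I)
(m + a)² = ((-5 + 4*I*√3) - 77)² = (-82 + 4*I*√3)²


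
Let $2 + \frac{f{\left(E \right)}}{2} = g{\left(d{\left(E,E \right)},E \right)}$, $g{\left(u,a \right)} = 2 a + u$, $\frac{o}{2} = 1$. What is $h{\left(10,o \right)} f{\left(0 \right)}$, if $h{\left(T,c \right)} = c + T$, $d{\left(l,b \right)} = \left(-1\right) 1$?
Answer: $-72$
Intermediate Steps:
$d{\left(l,b \right)} = -1$
$o = 2$ ($o = 2 \cdot 1 = 2$)
$h{\left(T,c \right)} = T + c$
$g{\left(u,a \right)} = u + 2 a$
$f{\left(E \right)} = -6 + 4 E$ ($f{\left(E \right)} = -4 + 2 \left(-1 + 2 E\right) = -4 + \left(-2 + 4 E\right) = -6 + 4 E$)
$h{\left(10,o \right)} f{\left(0 \right)} = \left(10 + 2\right) \left(-6 + 4 \cdot 0\right) = 12 \left(-6 + 0\right) = 12 \left(-6\right) = -72$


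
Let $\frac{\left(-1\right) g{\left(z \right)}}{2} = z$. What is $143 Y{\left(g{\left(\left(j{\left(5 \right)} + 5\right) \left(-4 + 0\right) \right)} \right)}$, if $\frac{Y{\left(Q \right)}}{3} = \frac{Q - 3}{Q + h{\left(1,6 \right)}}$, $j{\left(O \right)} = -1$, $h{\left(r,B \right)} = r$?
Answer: $377$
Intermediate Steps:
$g{\left(z \right)} = - 2 z$
$Y{\left(Q \right)} = \frac{3 \left(-3 + Q\right)}{1 + Q}$ ($Y{\left(Q \right)} = 3 \frac{Q - 3}{Q + 1} = 3 \frac{-3 + Q}{1 + Q} = \frac{3 \left(-3 + Q\right)}{1 + Q}$)
$143 Y{\left(g{\left(\left(j{\left(5 \right)} + 5\right) \left(-4 + 0\right) \right)} \right)} = 143 \frac{3 \left(-3 - 2 \left(-1 + 5\right) \left(-4 + 0\right)\right)}{1 - 2 \left(-1 + 5\right) \left(-4 + 0\right)} = 143 \frac{3 \left(-3 - 2 \cdot 4 \left(-4\right)\right)}{1 - 2 \cdot 4 \left(-4\right)} = 143 \frac{3 \left(-3 - -32\right)}{1 - -32} = 143 \frac{3 \left(-3 + 32\right)}{1 + 32} = 143 \cdot 3 \cdot \frac{1}{33} \cdot 29 = 143 \cdot \frac{29}{11} = 377$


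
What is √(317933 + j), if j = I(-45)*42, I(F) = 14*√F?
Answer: √(317933 + 1764*I*√5) ≈ 563.87 + 3.498*I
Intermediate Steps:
j = 1764*I*√5 (j = (14*√(-45))*42 = (14*(3*I*√5))*42 = (42*I*√5)*42 = 1764*I*√5 ≈ 3944.4*I)
√(317933 + j) = √(317933 + 1764*I*√5)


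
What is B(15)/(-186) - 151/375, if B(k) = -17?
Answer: -7237/23250 ≈ -0.31127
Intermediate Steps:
B(15)/(-186) - 151/375 = -17/(-186) - 151/375 = -17*(-1/186) - 151*1/375 = 17/186 - 151/375 = -7237/23250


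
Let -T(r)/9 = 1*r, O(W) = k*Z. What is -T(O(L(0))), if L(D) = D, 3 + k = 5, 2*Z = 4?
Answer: 36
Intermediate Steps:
Z = 2 (Z = (1/2)*4 = 2)
k = 2 (k = -3 + 5 = 2)
O(W) = 4 (O(W) = 2*2 = 4)
T(r) = -9*r
-T(O(L(0))) = -(-9)*4 = -1*(-36) = 36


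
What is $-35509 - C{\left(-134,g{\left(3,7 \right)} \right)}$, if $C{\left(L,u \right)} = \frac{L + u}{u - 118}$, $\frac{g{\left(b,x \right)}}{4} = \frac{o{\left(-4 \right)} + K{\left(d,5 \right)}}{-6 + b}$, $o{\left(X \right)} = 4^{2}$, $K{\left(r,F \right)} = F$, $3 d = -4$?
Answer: $- \frac{2592238}{73} \approx -35510.0$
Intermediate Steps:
$d = - \frac{4}{3}$ ($d = \frac{1}{3} \left(-4\right) = - \frac{4}{3} \approx -1.3333$)
$o{\left(X \right)} = 16$
$g{\left(b,x \right)} = \frac{84}{-6 + b}$ ($g{\left(b,x \right)} = 4 \frac{16 + 5}{-6 + b} = 4 \frac{21}{-6 + b} = \frac{84}{-6 + b}$)
$C{\left(L,u \right)} = \frac{L + u}{-118 + u}$
$-35509 - C{\left(-134,g{\left(3,7 \right)} \right)} = -35509 - \frac{-134 + \frac{84}{-6 + 3}}{-118 + \frac{84}{-6 + 3}} = -35509 - \frac{-134 + \frac{84}{-3}}{-118 + \frac{84}{-3}} = -35509 - \frac{-134 + 84 \left(- \frac{1}{3}\right)}{-118 + 84 \left(- \frac{1}{3}\right)} = -35509 - \frac{-134 - 28}{-118 - 28} = -35509 - \frac{1}{-146} \left(-162\right) = -35509 - \left(- \frac{1}{146}\right) \left(-162\right) = -35509 - \frac{81}{73} = - \frac{2592238}{73}$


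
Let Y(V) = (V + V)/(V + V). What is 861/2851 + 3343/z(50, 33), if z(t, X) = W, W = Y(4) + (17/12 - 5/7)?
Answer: 800718135/407693 ≈ 1964.0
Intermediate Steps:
Y(V) = 1 (Y(V) = (2*V)/((2*V)) = (2*V)*(1/(2*V)) = 1)
W = 143/84 (W = 1 + (17/12 - 5/7) = 1 + 59/84 = 143/84 ≈ 1.7024)
z(t, X) = 143/84
861/2851 + 3343/z(50, 33) = 861/2851 + 3343/(143/84) = 861*(1/2851) + 3343*(84/143) = 861/2851 + 280812/143 = 800718135/407693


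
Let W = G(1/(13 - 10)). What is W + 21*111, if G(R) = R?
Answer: 6994/3 ≈ 2331.3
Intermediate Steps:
W = ⅓ (W = 1/(13 - 10) = 1/3 = ⅓ ≈ 0.33333)
W + 21*111 = ⅓ + 21*111 = ⅓ + 2331 = 6994/3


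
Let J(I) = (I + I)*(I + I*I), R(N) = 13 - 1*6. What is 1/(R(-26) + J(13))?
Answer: 1/4739 ≈ 0.00021101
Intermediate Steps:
R(N) = 7 (R(N) = 13 - 6 = 7)
J(I) = 2*I*(I + I²) (J(I) = (2*I)*(I + I²) = 2*I*(I + I²))
1/(R(-26) + J(13)) = 1/(7 + 2*13²*(1 + 13)) = 1/(7 + 2*169*14) = 1/(7 + 4732) = 1/4739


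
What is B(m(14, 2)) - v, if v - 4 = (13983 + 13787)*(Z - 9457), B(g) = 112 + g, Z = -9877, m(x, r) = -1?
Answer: 536905287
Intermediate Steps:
v = -536905176 (v = 4 + (13983 + 13787)*(-9877 - 9457) = 4 + 27770*(-19334) = 4 - 536905180 = -536905176)
B(m(14, 2)) - v = (112 - 1) - 1*(-536905176) = 111 + 536905176 = 536905287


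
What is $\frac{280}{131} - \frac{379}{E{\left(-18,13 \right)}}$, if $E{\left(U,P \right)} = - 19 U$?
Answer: $\frac{46111}{44802} \approx 1.0292$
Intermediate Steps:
$\frac{280}{131} - \frac{379}{E{\left(-18,13 \right)}} = \frac{280}{131} - \frac{379}{\left(-19\right) \left(-18\right)} = 280 \cdot \frac{1}{131} - \frac{379}{342} = \frac{280}{131} - \frac{379}{342} = \frac{46111}{44802}$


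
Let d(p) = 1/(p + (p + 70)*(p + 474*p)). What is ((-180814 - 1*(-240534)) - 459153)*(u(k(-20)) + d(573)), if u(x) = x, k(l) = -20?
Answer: 1398088180429247/175009098 ≈ 7.9887e+6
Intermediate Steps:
d(p) = 1/(p + 475*p*(70 + p)) (d(p) = 1/(p + (70 + p)*(475*p)) = 1/(p + 475*p*(70 + p)))
((-180814 - 1*(-240534)) - 459153)*(u(k(-20)) + d(573)) = ((-180814 - 1*(-240534)) - 459153)*(-20 + 1/(573*(33251 + 475*573))) = ((-180814 + 240534) - 459153)*(-20 + 1/(573*(33251 + 272175))) = (59720 - 459153)*(-20 + (1/573)/305426) = -399433*(-20 + (1/573)*(1/305426)) = -399433*(-20 + 1/175009098) = -399433*(-3500181959/175009098) = 1398088180429247/175009098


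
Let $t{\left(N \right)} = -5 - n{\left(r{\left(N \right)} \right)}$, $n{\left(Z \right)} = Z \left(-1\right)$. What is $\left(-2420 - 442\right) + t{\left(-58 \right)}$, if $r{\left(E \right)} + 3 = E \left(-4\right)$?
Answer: $-2638$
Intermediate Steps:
$r{\left(E \right)} = -3 - 4 E$ ($r{\left(E \right)} = -3 + E \left(-4\right) = -3 - 4 E$)
$n{\left(Z \right)} = - Z$
$t{\left(N \right)} = -8 - 4 N$ ($t{\left(N \right)} = -5 - - (-3 - 4 N) = -5 - \left(3 + 4 N\right) = -8 - 4 N$)
$\left(-2420 - 442\right) + t{\left(-58 \right)} = \left(-2420 - 442\right) - -224 = -2862 + \left(-8 + 232\right) = -2862 + 224 = -2638$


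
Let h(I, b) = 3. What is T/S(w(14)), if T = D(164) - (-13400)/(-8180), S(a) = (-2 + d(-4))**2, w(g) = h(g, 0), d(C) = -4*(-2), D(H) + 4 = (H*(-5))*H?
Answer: -27502313/7362 ≈ -3735.7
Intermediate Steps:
D(H) = -4 - 5*H**2 (D(H) = -4 + (H*(-5))*H = -4 + (-5*H)*H = -4 - 5*H**2)
d(C) = 8
w(g) = 3
S(a) = 36 (S(a) = (-2 + 8)**2 = 6**2 = 36)
T = -55004626/409 (T = (-4 - 5*164**2) - (-13400)/(-8180) = (-4 - 5*26896) - (-13400)*(-1)/8180 = (-4 - 134480) - 1*670/409 = -134484 - 670/409 = -55004626/409 ≈ -1.3449e+5)
T/S(w(14)) = -55004626/409/36 = -55004626/409*1/36 = -27502313/7362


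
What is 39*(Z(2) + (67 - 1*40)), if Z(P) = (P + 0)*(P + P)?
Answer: 1365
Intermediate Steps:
Z(P) = 2*P² (Z(P) = P*(2*P) = 2*P²)
39*(Z(2) + (67 - 1*40)) = 39*(2*2² + (67 - 1*40)) = 39*(2*4 + (67 - 40)) = 39*(8 + 27) = 39*35 = 1365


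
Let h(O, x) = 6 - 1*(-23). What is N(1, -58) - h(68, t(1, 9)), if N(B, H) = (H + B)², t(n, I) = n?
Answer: 3220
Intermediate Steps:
N(B, H) = (B + H)²
h(O, x) = 29 (h(O, x) = 6 + 23 = 29)
N(1, -58) - h(68, t(1, 9)) = (1 - 58)² - 1*29 = (-57)² - 29 = 3249 - 29 = 3220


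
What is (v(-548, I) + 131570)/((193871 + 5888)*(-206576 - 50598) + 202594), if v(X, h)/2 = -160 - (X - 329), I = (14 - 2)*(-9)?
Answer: -33251/12843154618 ≈ -2.5890e-6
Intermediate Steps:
I = -108 (I = 12*(-9) = -108)
v(X, h) = 338 - 2*X (v(X, h) = 2*(-160 - (X - 329)) = 2*(-160 - (-329 + X)) = 2*(-160 + (329 - X)) = 2*(169 - X) = 338 - 2*X)
(v(-548, I) + 131570)/((193871 + 5888)*(-206576 - 50598) + 202594) = ((338 - 2*(-548)) + 131570)/((193871 + 5888)*(-206576 - 50598) + 202594) = ((338 + 1096) + 131570)/(199759*(-257174) + 202594) = (1434 + 131570)/(-51372821066 + 202594) = 133004/(-51372618472) = 133004*(-1/51372618472) = -33251/12843154618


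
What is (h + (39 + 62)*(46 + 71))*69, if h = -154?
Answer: 804747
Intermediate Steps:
(h + (39 + 62)*(46 + 71))*69 = (-154 + (39 + 62)*(46 + 71))*69 = (-154 + 101*117)*69 = (-154 + 11817)*69 = 11663*69 = 804747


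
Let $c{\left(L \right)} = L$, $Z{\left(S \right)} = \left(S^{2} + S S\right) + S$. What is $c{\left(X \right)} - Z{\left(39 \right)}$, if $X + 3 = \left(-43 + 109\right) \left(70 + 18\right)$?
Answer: $2724$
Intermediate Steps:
$Z{\left(S \right)} = S + 2 S^{2}$ ($Z{\left(S \right)} = \left(S^{2} + S^{2}\right) + S = 2 S^{2} + S = S + 2 S^{2}$)
$X = 5805$ ($X = -3 + \left(-43 + 109\right) \left(70 + 18\right) = -3 + 66 \cdot 88 = -3 + 5808 = 5805$)
$c{\left(X \right)} - Z{\left(39 \right)} = 5805 - 39 \left(1 + 2 \cdot 39\right) = 5805 - 39 \left(1 + 78\right) = 5805 - 39 \cdot 79 = 5805 - 3081 = 2724$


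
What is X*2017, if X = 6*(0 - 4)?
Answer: -48408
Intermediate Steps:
X = -24 (X = 6*(-4) = -24)
X*2017 = -24*2017 = -48408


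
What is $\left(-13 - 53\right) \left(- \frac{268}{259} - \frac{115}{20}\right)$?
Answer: $\frac{231957}{518} \approx 447.79$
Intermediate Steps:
$\left(-13 - 53\right) \left(- \frac{268}{259} - \frac{115}{20}\right) = - 66 \left(\left(-268\right) \frac{1}{259} - \frac{23}{4}\right) = - 66 \left(- \frac{268}{259} - \frac{23}{4}\right) = \left(-66\right) \left(- \frac{7029}{1036}\right) = \frac{231957}{518}$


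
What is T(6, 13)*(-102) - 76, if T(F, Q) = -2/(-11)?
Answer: -1040/11 ≈ -94.545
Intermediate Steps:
T(F, Q) = 2/11 (T(F, Q) = -2*(-1/11) = 2/11)
T(6, 13)*(-102) - 76 = (2/11)*(-102) - 76 = -204/11 - 76 = -1040/11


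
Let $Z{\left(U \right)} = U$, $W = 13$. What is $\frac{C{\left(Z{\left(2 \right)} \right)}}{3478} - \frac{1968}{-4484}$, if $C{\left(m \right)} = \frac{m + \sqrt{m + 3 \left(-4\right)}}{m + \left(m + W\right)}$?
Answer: $\frac{14546117}{33140123} + \frac{i \sqrt{10}}{59126} \approx 0.43893 + 5.3484 \cdot 10^{-5} i$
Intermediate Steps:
$C{\left(m \right)} = \frac{m + \sqrt{-12 + m}}{13 + 2 m}$ ($C{\left(m \right)} = \frac{m + \sqrt{m + 3 \left(-4\right)}}{m + \left(m + 13\right)} = \frac{m + \sqrt{m - 12}}{m + \left(13 + m\right)} = \frac{m + \sqrt{-12 + m}}{13 + 2 m}$)
$\frac{C{\left(Z{\left(2 \right)} \right)}}{3478} - \frac{1968}{-4484} = \frac{\frac{1}{13 + 2 \cdot 2} \left(2 + \sqrt{-12 + 2}\right)}{3478} - \frac{1968}{-4484} = \frac{2 + \sqrt{-10}}{13 + 4} \cdot \frac{1}{3478} - - \frac{492}{1121} = \frac{2 + i \sqrt{10}}{17} \cdot \frac{1}{3478} + \frac{492}{1121} = \left(\frac{2}{17} + \frac{i \sqrt{10}}{17}\right) \frac{1}{3478} + \frac{492}{1121} = \left(\frac{1}{29563} + \frac{i \sqrt{10}}{59126}\right) + \frac{492}{1121} = \frac{14546117}{33140123} + \frac{i \sqrt{10}}{59126}$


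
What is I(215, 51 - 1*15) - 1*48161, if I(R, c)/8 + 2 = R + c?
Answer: -46169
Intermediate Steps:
I(R, c) = -16 + 8*R + 8*c (I(R, c) = -16 + 8*(R + c) = -16 + (8*R + 8*c) = -16 + 8*R + 8*c)
I(215, 51 - 1*15) - 1*48161 = (-16 + 8*215 + 8*(51 - 1*15)) - 1*48161 = (-16 + 1720 + 8*(51 - 15)) - 48161 = (-16 + 1720 + 8*36) - 48161 = (-16 + 1720 + 288) - 48161 = 1992 - 48161 = -46169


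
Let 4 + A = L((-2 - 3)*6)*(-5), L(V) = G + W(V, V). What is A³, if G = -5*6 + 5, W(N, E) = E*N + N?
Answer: -75633300989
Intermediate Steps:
W(N, E) = N + E*N
G = -25 (G = -30 + 5 = -25)
L(V) = -25 + V*(1 + V)
A = -4229 (A = -4 + (-25 + ((-2 - 3)*6)*(1 + (-2 - 3)*6))*(-5) = -4 + (-25 + (-5*6)*(1 - 5*6))*(-5) = -4 + (-25 - 30*(1 - 30))*(-5) = -4 + (-25 - 30*(-29))*(-5) = -4 + (-25 + 870)*(-5) = -4 + 845*(-5) = -4 - 4225 = -4229)
A³ = (-4229)³ = -75633300989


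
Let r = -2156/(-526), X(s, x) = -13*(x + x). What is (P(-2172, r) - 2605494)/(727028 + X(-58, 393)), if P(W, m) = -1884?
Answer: -1303689/358405 ≈ -3.6375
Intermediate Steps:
X(s, x) = -26*x
r = 1078/263 (r = -2156*(-1/526) = 1078/263 ≈ 4.0989)
(P(-2172, r) - 2605494)/(727028 + X(-58, 393)) = (-1884 - 2605494)/(727028 - 26*393) = -2607378/(727028 - 10218) = -2607378/716810 = -2607378*1/716810 = -1303689/358405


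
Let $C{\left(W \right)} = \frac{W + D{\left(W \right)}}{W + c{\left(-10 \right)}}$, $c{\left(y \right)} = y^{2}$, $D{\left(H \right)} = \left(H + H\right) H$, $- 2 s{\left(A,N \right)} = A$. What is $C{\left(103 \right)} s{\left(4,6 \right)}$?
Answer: $- \frac{42642}{203} \approx -210.06$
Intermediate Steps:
$s{\left(A,N \right)} = - \frac{A}{2}$
$D{\left(H \right)} = 2 H^{2}$ ($D{\left(H \right)} = 2 H H = 2 H^{2}$)
$C{\left(W \right)} = \frac{W + 2 W^{2}}{100 + W}$ ($C{\left(W \right)} = \frac{W + 2 W^{2}}{W + \left(-10\right)^{2}} = \frac{W + 2 W^{2}}{W + 100} = \frac{W + 2 W^{2}}{100 + W}$)
$C{\left(103 \right)} s{\left(4,6 \right)} = \frac{103 \left(1 + 2 \cdot 103\right)}{100 + 103} \left(\left(- \frac{1}{2}\right) 4\right) = \frac{103 \left(1 + 206\right)}{203} \left(-2\right) = 103 \cdot \frac{1}{203} \cdot 207 \left(-2\right) = \frac{21321}{203} \left(-2\right) = - \frac{42642}{203}$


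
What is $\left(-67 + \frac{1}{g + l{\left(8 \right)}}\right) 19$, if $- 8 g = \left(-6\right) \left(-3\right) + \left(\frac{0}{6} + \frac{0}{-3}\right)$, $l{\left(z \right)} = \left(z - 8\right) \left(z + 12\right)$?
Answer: $- \frac{11533}{9} \approx -1281.4$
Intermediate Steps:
$l{\left(z \right)} = \left(-8 + z\right) \left(12 + z\right)$
$g = - \frac{9}{4}$ ($g = - \frac{\left(-6\right) \left(-3\right) + \left(\frac{0}{6} + \frac{0}{-3}\right)}{8} = - \frac{18 + \left(0 \cdot \frac{1}{6} + 0 \left(- \frac{1}{3}\right)\right)}{8} = - \frac{18 + \left(0 + 0\right)}{8} = - \frac{18 + 0}{8} = \left(- \frac{1}{8}\right) 18 = - \frac{9}{4} \approx -2.25$)
$\left(-67 + \frac{1}{g + l{\left(8 \right)}}\right) 19 = \left(-67 + \frac{1}{- \frac{9}{4} + \left(-96 + 8^{2} + 4 \cdot 8\right)}\right) 19 = \left(-67 + \frac{1}{- \frac{9}{4} + \left(-96 + 64 + 32\right)}\right) 19 = \left(-67 + \frac{1}{- \frac{9}{4} + 0}\right) 19 = \left(-67 + \frac{1}{- \frac{9}{4}}\right) 19 = \left(-67 - \frac{4}{9}\right) 19 = \left(- \frac{607}{9}\right) 19 = - \frac{11533}{9}$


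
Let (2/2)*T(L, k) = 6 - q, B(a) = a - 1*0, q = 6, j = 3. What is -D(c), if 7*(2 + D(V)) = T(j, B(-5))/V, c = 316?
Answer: 2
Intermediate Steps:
B(a) = a (B(a) = a + 0 = a)
T(L, k) = 0 (T(L, k) = 6 - 1*6 = 6 - 6 = 0)
D(V) = -2 (D(V) = -2 + (0/V)/7 = -2 + (⅐)*0 = -2 + 0 = -2)
-D(c) = -1*(-2) = 2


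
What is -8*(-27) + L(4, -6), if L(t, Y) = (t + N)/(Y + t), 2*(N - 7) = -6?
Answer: 212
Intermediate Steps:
N = 4 (N = 7 + (1/2)*(-6) = 7 - 3 = 4)
L(t, Y) = (4 + t)/(Y + t) (L(t, Y) = (t + 4)/(Y + t) = (4 + t)/(Y + t))
-8*(-27) + L(4, -6) = -8*(-27) + (4 + 4)/(-6 + 4) = 216 + 8/(-2) = 216 - 1/2*8 = 216 - 4 = 212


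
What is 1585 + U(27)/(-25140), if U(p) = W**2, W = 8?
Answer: 9961709/6285 ≈ 1585.0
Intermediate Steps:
U(p) = 64 (U(p) = 8**2 = 64)
1585 + U(27)/(-25140) = 1585 + 64/(-25140) = 1585 + 64*(-1/25140) = 1585 - 16/6285 = 9961709/6285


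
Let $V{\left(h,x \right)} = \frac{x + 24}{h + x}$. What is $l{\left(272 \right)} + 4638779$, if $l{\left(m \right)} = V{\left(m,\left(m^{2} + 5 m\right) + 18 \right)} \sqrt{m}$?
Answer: $4638779 + \frac{150772 \sqrt{17}}{37817} \approx 4.6388 \cdot 10^{6}$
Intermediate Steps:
$V{\left(h,x \right)} = \frac{24 + x}{h + x}$
$l{\left(m \right)} = \frac{\sqrt{m} \left(42 + m^{2} + 5 m\right)}{18 + m^{2} + 6 m}$ ($l{\left(m \right)} = \frac{24 + \left(\left(m^{2} + 5 m\right) + 18\right)}{m + \left(\left(m^{2} + 5 m\right) + 18\right)} \sqrt{m} = \frac{24 + \left(18 + m^{2} + 5 m\right)}{m + \left(18 + m^{2} + 5 m\right)} \sqrt{m} = \frac{42 + m^{2} + 5 m}{18 + m^{2} + 6 m} \sqrt{m} = \frac{\sqrt{m} \left(42 + m^{2} + 5 m\right)}{18 + m^{2} + 6 m}$)
$l{\left(272 \right)} + 4638779 = \frac{\sqrt{272} \left(42 + 272^{2} + 5 \cdot 272\right)}{18 + 272^{2} + 6 \cdot 272} + 4638779 = \frac{4 \sqrt{17} \left(42 + 73984 + 1360\right)}{18 + 73984 + 1632} + 4638779 = 4 \sqrt{17} \cdot \frac{1}{75634} \cdot 75386 + 4638779 = \frac{150772 \sqrt{17}}{37817} + 4638779 = 4638779 + \frac{150772 \sqrt{17}}{37817}$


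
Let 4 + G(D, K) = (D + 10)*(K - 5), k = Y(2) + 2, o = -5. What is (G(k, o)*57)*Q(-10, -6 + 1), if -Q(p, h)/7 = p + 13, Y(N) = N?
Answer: 172368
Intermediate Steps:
Q(p, h) = -91 - 7*p (Q(p, h) = -7*(p + 13) = -7*(13 + p) = -91 - 7*p)
k = 4 (k = 2 + 2 = 4)
G(D, K) = -4 + (-5 + K)*(10 + D) (G(D, K) = -4 + (D + 10)*(K - 5) = -4 + (10 + D)*(-5 + K) = -4 + (-5 + K)*(10 + D))
(G(k, o)*57)*Q(-10, -6 + 1) = ((-54 - 5*4 + 10*(-5) + 4*(-5))*57)*(-91 - 7*(-10)) = ((-54 - 20 - 50 - 20)*57)*(-91 + 70) = -144*57*(-21) = -8208*(-21) = 172368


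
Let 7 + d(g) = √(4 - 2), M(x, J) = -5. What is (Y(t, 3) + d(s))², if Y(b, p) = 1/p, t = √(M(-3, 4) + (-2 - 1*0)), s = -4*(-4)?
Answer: 418/9 - 40*√2/3 ≈ 27.588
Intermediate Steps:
s = 16
d(g) = -7 + √2 (d(g) = -7 + √(4 - 2) = -7 + √2)
t = I*√7 (t = √(-5 + (-2 - 1*0)) = √(-5 + (-2 + 0)) = √(-5 - 2) = √(-7) = I*√7 ≈ 2.6458*I)
(Y(t, 3) + d(s))² = (1/3 + (-7 + √2))² = (⅓ + (-7 + √2))² = (-20/3 + √2)²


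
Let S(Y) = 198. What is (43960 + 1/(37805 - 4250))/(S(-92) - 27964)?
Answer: -1475077801/931688130 ≈ -1.5832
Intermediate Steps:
(43960 + 1/(37805 - 4250))/(S(-92) - 27964) = (43960 + 1/(37805 - 4250))/(198 - 27964) = (43960 + 1/33555)/(-27766) = (43960 + 1/33555)*(-1/27766) = (1475077801/33555)*(-1/27766) = -1475077801/931688130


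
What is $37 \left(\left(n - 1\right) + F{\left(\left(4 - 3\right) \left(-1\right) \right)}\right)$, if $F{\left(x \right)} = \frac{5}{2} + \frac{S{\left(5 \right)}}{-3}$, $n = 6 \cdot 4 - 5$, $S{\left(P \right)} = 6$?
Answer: $\frac{1369}{2} \approx 684.5$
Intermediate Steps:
$n = 19$ ($n = 24 - 5 = 19$)
$F{\left(x \right)} = \frac{1}{2}$ ($F{\left(x \right)} = \frac{5}{2} + \frac{6}{-3} = 5 \cdot \frac{1}{2} + 6 \left(- \frac{1}{3}\right) = \frac{5}{2} - 2 = \frac{1}{2}$)
$37 \left(\left(n - 1\right) + F{\left(\left(4 - 3\right) \left(-1\right) \right)}\right) = 37 \left(\left(19 - 1\right) + \frac{1}{2}\right) = 37 \left(18 + \frac{1}{2}\right) = 37 \cdot \frac{37}{2} = \frac{1369}{2}$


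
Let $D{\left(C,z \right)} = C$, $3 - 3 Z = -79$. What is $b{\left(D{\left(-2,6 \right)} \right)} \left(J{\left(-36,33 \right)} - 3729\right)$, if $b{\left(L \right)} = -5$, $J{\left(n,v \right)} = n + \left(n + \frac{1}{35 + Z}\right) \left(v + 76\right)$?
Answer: $\frac{7187580}{187} \approx 38436.0$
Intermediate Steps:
$Z = \frac{82}{3}$ ($Z = 1 - - \frac{79}{3} = 1 + \frac{79}{3} = \frac{82}{3} \approx 27.333$)
$J{\left(n,v \right)} = n + \left(76 + v\right) \left(\frac{3}{187} + n\right)$ ($J{\left(n,v \right)} = n + \left(n + \frac{1}{35 + \frac{82}{3}}\right) \left(v + 76\right) = n + \left(n + \frac{1}{\frac{187}{3}}\right) \left(76 + v\right) = n + \left(n + \frac{3}{187}\right) \left(76 + v\right) = n + \left(\frac{3}{187} + n\right) \left(76 + v\right) = n + \left(76 + v\right) \left(\frac{3}{187} + n\right)$)
$b{\left(D{\left(-2,6 \right)} \right)} \left(J{\left(-36,33 \right)} - 3729\right) = - 5 \left(\left(\frac{228}{187} + 77 \left(-36\right) + \frac{3}{187} \cdot 33 - 1188\right) - 3729\right) = - 5 \left(\left(\frac{228}{187} - 2772 + \frac{9}{17} - 1188\right) - 3729\right) = - 5 \left(- \frac{740193}{187} - 3729\right) = \left(-5\right) \left(- \frac{1437516}{187}\right) = \frac{7187580}{187}$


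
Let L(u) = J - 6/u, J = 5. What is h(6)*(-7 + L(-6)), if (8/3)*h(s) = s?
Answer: -9/4 ≈ -2.2500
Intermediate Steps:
h(s) = 3*s/8
L(u) = 5 - 6/u
h(6)*(-7 + L(-6)) = ((3/8)*6)*(-7 + (5 - 6/(-6))) = 9*(-7 + (5 - 6*(-1/6)))/4 = 9*(-7 + (5 + 1))/4 = 9*(-7 + 6)/4 = (9/4)*(-1) = -9/4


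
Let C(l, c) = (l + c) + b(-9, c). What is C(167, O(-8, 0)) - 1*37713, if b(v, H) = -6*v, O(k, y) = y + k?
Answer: -37500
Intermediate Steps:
O(k, y) = k + y
C(l, c) = 54 + c + l (C(l, c) = (l + c) - 6*(-9) = (c + l) + 54 = 54 + c + l)
C(167, O(-8, 0)) - 1*37713 = (54 + (-8 + 0) + 167) - 1*37713 = (54 - 8 + 167) - 37713 = 213 - 37713 = -37500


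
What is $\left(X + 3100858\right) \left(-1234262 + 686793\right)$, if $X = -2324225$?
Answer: $-425182491877$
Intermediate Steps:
$\left(X + 3100858\right) \left(-1234262 + 686793\right) = \left(-2324225 + 3100858\right) \left(-1234262 + 686793\right) = 776633 \left(-547469\right) = -425182491877$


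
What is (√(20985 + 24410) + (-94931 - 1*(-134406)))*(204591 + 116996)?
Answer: 12694646825 + 321587*√45395 ≈ 1.2763e+10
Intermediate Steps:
(√(20985 + 24410) + (-94931 - 1*(-134406)))*(204591 + 116996) = (√45395 + (-94931 + 134406))*321587 = (√45395 + 39475)*321587 = (39475 + √45395)*321587 = 12694646825 + 321587*√45395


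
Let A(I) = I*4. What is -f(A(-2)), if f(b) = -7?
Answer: 7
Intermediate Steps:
A(I) = 4*I
-f(A(-2)) = -1*(-7) = 7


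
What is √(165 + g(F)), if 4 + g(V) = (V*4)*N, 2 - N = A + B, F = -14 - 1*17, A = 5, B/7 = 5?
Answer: √4873 ≈ 69.807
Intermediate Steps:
B = 35 (B = 7*5 = 35)
F = -31 (F = -14 - 17 = -31)
N = -38 (N = 2 - (5 + 35) = 2 - 1*40 = 2 - 40 = -38)
g(V) = -4 - 152*V (g(V) = -4 + (V*4)*(-38) = -4 + (4*V)*(-38) = -4 - 152*V)
√(165 + g(F)) = √(165 + (-4 - 152*(-31))) = √(165 + (-4 + 4712)) = √(165 + 4708) = √4873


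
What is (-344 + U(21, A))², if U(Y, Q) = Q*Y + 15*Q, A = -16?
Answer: 846400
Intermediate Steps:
U(Y, Q) = 15*Q + Q*Y
(-344 + U(21, A))² = (-344 - 16*(15 + 21))² = (-344 - 16*36)² = (-344 - 576)² = (-920)² = 846400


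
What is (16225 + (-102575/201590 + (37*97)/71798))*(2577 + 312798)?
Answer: 3702977071272291750/723687941 ≈ 5.1168e+9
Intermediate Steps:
(16225 + (-102575/201590 + (37*97)/71798))*(2577 + 312798) = (16225 + (-102575*1/201590 + 3589*(1/71798)))*315375 = (16225 + (-20515/40318 + 3589/71798))*315375 = (16225 - 332058667/723687941)*315375 = (11741504784058/723687941)*315375 = 3702977071272291750/723687941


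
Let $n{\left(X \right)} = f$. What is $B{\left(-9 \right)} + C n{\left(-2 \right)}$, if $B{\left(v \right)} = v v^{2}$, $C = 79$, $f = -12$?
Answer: $-1677$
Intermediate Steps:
$n{\left(X \right)} = -12$
$B{\left(v \right)} = v^{3}$
$B{\left(-9 \right)} + C n{\left(-2 \right)} = \left(-9\right)^{3} + 79 \left(-12\right) = -729 - 948 = -1677$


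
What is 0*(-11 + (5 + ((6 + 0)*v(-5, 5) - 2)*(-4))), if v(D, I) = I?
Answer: 0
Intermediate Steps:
0*(-11 + (5 + ((6 + 0)*v(-5, 5) - 2)*(-4))) = 0*(-11 + (5 + ((6 + 0)*5 - 2)*(-4))) = 0*(-11 + (5 + (6*5 - 2)*(-4))) = 0*(-11 + (5 + (30 - 2)*(-4))) = 0*(-11 + (5 + 28*(-4))) = 0*(-11 + (5 - 112)) = 0*(-11 - 107) = 0*(-118) = 0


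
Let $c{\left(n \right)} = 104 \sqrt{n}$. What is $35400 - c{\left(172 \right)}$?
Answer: $35400 - 208 \sqrt{43} \approx 34036.0$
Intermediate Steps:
$35400 - c{\left(172 \right)} = 35400 - 104 \sqrt{172} = 35400 - 104 \cdot 2 \sqrt{43} = 35400 - 208 \sqrt{43}$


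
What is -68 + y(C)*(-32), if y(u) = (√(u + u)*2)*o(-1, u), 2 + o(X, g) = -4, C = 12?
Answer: -68 + 768*√6 ≈ 1813.2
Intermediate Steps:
o(X, g) = -6 (o(X, g) = -2 - 4 = -6)
y(u) = -12*√2*√u (y(u) = (√(u + u)*2)*(-6) = (√(2*u)*2)*(-6) = ((√2*√u)*2)*(-6) = (2*√2*√u)*(-6) = -12*√2*√u)
-68 + y(C)*(-32) = -68 - 12*√2*√12*(-32) = -68 - 12*√2*2*√3*(-32) = -68 - 24*√6*(-32) = -68 + 768*√6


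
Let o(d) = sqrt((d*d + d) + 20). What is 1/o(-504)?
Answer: sqrt(63383)/126766 ≈ 0.0019860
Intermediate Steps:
o(d) = sqrt(20 + d + d**2) (o(d) = sqrt((d**2 + d) + 20) = sqrt((d + d**2) + 20) = sqrt(20 + d + d**2))
1/o(-504) = 1/(sqrt(20 - 504 + (-504)**2)) = 1/(sqrt(20 - 504 + 254016)) = 1/(sqrt(253532)) = 1/(2*sqrt(63383)) = sqrt(63383)/126766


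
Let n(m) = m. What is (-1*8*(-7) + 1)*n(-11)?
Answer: -627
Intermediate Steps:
(-1*8*(-7) + 1)*n(-11) = (-1*8*(-7) + 1)*(-11) = (-8*(-7) + 1)*(-11) = (56 + 1)*(-11) = 57*(-11) = -627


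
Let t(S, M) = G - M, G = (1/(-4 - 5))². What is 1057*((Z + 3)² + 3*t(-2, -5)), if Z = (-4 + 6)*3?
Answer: 2740801/27 ≈ 1.0151e+5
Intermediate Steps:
G = 1/81 (G = (1/(-9))² = (-⅑)² = 1/81 ≈ 0.012346)
t(S, M) = 1/81 - M
Z = 6 (Z = 2*3 = 6)
1057*((Z + 3)² + 3*t(-2, -5)) = 1057*((6 + 3)² + 3*(1/81 - 1*(-5))) = 1057*(9² + 3*(1/81 + 5)) = 1057*(81 + 3*(406/81)) = 1057*(81 + 406/27) = 1057*(2593/27) = 2740801/27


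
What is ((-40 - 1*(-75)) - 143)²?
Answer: 11664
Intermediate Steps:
((-40 - 1*(-75)) - 143)² = ((-40 + 75) - 143)² = (35 - 143)² = (-108)² = 11664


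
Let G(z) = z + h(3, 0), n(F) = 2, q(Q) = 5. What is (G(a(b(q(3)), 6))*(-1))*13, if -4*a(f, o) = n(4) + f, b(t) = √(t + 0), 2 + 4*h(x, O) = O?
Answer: 13 + 13*√5/4 ≈ 20.267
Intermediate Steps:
h(x, O) = -½ + O/4
b(t) = √t
a(f, o) = -½ - f/4 (a(f, o) = -(2 + f)/4 = -½ - f/4)
G(z) = -½ + z (G(z) = z + (-½ + (¼)*0) = z + (-½ + 0) = z - ½ = -½ + z)
(G(a(b(q(3)), 6))*(-1))*13 = ((-½ + (-½ - √5/4))*(-1))*13 = ((-1 - √5/4)*(-1))*13 = (1 + √5/4)*13 = 13 + 13*√5/4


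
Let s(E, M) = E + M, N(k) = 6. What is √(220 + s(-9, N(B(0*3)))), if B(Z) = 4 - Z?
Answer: √217 ≈ 14.731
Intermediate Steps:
√(220 + s(-9, N(B(0*3)))) = √(220 + (-9 + 6)) = √(220 - 3) = √217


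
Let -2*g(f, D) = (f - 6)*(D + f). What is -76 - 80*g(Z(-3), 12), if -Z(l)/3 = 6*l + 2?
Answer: 100724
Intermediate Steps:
Z(l) = -6 - 18*l (Z(l) = -3*(6*l + 2) = -3*(2 + 6*l) = -6 - 18*l)
g(f, D) = -(-6 + f)*(D + f)/2 (g(f, D) = -(f - 6)*(D + f)/2 = -(-6 + f)*(D + f)/2)
-76 - 80*g(Z(-3), 12) = -76 - 80*(3*12 + 3*(-6 - 18*(-3)) - (-6 - 18*(-3))**2/2 - 1/2*12*(-6 - 18*(-3))) = -76 - 80*(36 + 3*(-6 + 54) - (-6 + 54)**2/2 - 1/2*12*(-6 + 54)) = -76 - 80*(36 + 3*48 - 1/2*48**2 - 1/2*12*48) = -76 - 80*(36 + 144 - 1/2*2304 - 288) = -76 - 80*(36 + 144 - 1152 - 288) = -76 - 80*(-1260) = -76 + 100800 = 100724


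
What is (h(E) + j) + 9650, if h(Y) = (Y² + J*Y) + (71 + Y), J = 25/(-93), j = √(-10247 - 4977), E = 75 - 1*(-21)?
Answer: 589223/31 + 2*I*√3806 ≈ 19007.0 + 123.39*I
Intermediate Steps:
E = 96 (E = 75 + 21 = 96)
j = 2*I*√3806 (j = √(-15224) = 2*I*√3806 ≈ 123.39*I)
J = -25/93 (J = 25*(-1/93) = -25/93 ≈ -0.26882)
h(Y) = 71 + Y² + 68*Y/93 (h(Y) = (Y² - 25*Y/93) + (71 + Y) = 71 + Y² + 68*Y/93)
(h(E) + j) + 9650 = ((71 + 96² + (68/93)*96) + 2*I*√3806) + 9650 = ((71 + 9216 + 2176/31) + 2*I*√3806) + 9650 = (290073/31 + 2*I*√3806) + 9650 = 589223/31 + 2*I*√3806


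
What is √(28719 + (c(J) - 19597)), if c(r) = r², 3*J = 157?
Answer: √106747/3 ≈ 108.91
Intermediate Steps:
J = 157/3 (J = (⅓)*157 = 157/3 ≈ 52.333)
√(28719 + (c(J) - 19597)) = √(28719 + ((157/3)² - 19597)) = √(28719 + (24649/9 - 19597)) = √(28719 - 151724/9) = √(106747/9) = √106747/3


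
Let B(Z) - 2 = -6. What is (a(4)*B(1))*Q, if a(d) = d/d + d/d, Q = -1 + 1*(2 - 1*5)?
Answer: 32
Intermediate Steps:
B(Z) = -4 (B(Z) = 2 - 6 = -4)
Q = -4 (Q = -1 + 1*(2 - 5) = -1 + 1*(-3) = -1 - 3 = -4)
a(d) = 2 (a(d) = 1 + 1 = 2)
(a(4)*B(1))*Q = (2*(-4))*(-4) = -8*(-4) = 32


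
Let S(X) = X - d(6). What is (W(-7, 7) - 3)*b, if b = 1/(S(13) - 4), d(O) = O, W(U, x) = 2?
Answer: -⅓ ≈ -0.33333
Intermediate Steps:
S(X) = -6 + X (S(X) = X - 1*6 = X - 6 = -6 + X)
b = ⅓ (b = 1/((-6 + 13) - 4) = 1/(7 - 4) = 1/3 = ⅓ ≈ 0.33333)
(W(-7, 7) - 3)*b = (2 - 3)*(⅓) = -1*⅓ = -⅓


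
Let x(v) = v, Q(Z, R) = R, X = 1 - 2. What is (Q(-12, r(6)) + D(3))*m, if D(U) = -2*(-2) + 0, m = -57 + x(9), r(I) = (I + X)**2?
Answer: -1392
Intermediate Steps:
X = -1
r(I) = (-1 + I)**2 (r(I) = (I - 1)**2 = (-1 + I)**2)
m = -48 (m = -57 + 9 = -48)
D(U) = 4 (D(U) = 4 + 0 = 4)
(Q(-12, r(6)) + D(3))*m = ((-1 + 6)**2 + 4)*(-48) = (5**2 + 4)*(-48) = (25 + 4)*(-48) = 29*(-48) = -1392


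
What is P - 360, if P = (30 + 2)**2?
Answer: 664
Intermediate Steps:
P = 1024 (P = 32**2 = 1024)
P - 360 = 1024 - 360 = 664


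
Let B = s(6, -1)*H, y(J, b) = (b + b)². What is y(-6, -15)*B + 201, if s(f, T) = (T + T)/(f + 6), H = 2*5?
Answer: -1299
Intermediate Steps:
y(J, b) = 4*b² (y(J, b) = (2*b)² = 4*b²)
H = 10
s(f, T) = 2*T/(6 + f) (s(f, T) = (2*T)/(6 + f) = 2*T/(6 + f))
B = -5/3 (B = (2*(-1)/(6 + 6))*10 = (2*(-1)/12)*10 = (2*(-1)*(1/12))*10 = -⅙*10 = -5/3 ≈ -1.6667)
y(-6, -15)*B + 201 = (4*(-15)²)*(-5/3) + 201 = (4*225)*(-5/3) + 201 = 900*(-5/3) + 201 = -1500 + 201 = -1299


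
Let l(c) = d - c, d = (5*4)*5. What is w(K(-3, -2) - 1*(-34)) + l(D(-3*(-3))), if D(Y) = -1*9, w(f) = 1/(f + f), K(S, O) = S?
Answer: 6759/62 ≈ 109.02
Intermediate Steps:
d = 100 (d = 20*5 = 100)
w(f) = 1/(2*f)
D(Y) = -9
l(c) = 100 - c
w(K(-3, -2) - 1*(-34)) + l(D(-3*(-3))) = 1/(2*(-3 - 1*(-34))) + (100 - 1*(-9)) = 1/(2*(-3 + 34)) + (100 + 9) = (½)/31 + 109 = (½)*(1/31) + 109 = 1/62 + 109 = 6759/62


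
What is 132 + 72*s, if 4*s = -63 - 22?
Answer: -1398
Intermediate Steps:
s = -85/4 (s = (-63 - 22)/4 = (¼)*(-85) = -85/4 ≈ -21.250)
132 + 72*s = 132 + 72*(-85/4) = 132 - 1530 = -1398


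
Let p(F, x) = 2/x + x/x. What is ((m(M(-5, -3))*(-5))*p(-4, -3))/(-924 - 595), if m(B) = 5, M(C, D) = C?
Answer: 25/4557 ≈ 0.0054861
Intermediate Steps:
p(F, x) = 1 + 2/x (p(F, x) = 2/x + 1 = 1 + 2/x)
((m(M(-5, -3))*(-5))*p(-4, -3))/(-924 - 595) = ((5*(-5))*((2 - 3)/(-3)))/(-924 - 595) = -(-25)*(-1)/3/(-1519) = -25*⅓*(-1/1519) = -25/3*(-1/1519) = 25/4557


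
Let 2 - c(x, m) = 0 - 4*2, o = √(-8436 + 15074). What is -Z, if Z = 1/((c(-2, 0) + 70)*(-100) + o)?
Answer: 4000/31996681 + √6638/63993362 ≈ 0.00012629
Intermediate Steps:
o = √6638 ≈ 81.474
c(x, m) = 10 (c(x, m) = 2 - (0 - 4*2) = 2 - (0 - 8) = 2 - 1*(-8) = 2 + 8 = 10)
Z = 1/(-8000 + √6638) (Z = 1/((10 + 70)*(-100) + √6638) = 1/(80*(-100) + √6638) = 1/(-8000 + √6638) ≈ -0.00012629)
-Z = -(-4000/31996681 - √6638/63993362) = 4000/31996681 + √6638/63993362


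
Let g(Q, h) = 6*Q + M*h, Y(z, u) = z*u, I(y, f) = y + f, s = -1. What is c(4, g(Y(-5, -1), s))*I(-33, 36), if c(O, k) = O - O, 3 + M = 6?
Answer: 0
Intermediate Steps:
I(y, f) = f + y
M = 3 (M = -3 + 6 = 3)
Y(z, u) = u*z
g(Q, h) = 3*h + 6*Q (g(Q, h) = 6*Q + 3*h = 3*h + 6*Q)
c(O, k) = 0
c(4, g(Y(-5, -1), s))*I(-33, 36) = 0*(36 - 33) = 0*3 = 0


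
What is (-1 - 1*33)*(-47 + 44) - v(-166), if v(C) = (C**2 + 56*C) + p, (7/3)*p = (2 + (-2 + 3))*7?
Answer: -18167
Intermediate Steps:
p = 9 (p = 3*((2 + (-2 + 3))*7)/7 = 3*((2 + 1)*7)/7 = 3*(3*7)/7 = (3/7)*21 = 9)
v(C) = 9 + C**2 + 56*C (v(C) = (C**2 + 56*C) + 9 = 9 + C**2 + 56*C)
(-1 - 1*33)*(-47 + 44) - v(-166) = (-1 - 1*33)*(-47 + 44) - (9 + (-166)**2 + 56*(-166)) = (-1 - 33)*(-3) - (9 + 27556 - 9296) = -34*(-3) - 1*18269 = 102 - 18269 = -18167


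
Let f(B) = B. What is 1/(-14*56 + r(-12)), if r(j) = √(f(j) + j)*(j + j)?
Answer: I/(16*(-49*I + 3*√6)) ≈ -0.0012475 + 0.00018708*I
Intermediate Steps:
r(j) = 2*√2*j^(3/2) (r(j) = √(j + j)*(j + j) = √(2*j)*(2*j) = (√2*√j)*(2*j) = 2*√2*j^(3/2))
1/(-14*56 + r(-12)) = 1/(-14*56 + 2*√2*(-12)^(3/2)) = 1/(-784 + 2*√2*(-24*I*√3)) = 1/(-784 - 48*I*√6)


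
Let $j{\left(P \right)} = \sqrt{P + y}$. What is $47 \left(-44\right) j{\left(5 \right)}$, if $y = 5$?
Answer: $- 2068 \sqrt{10} \approx -6539.6$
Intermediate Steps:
$j{\left(P \right)} = \sqrt{5 + P}$ ($j{\left(P \right)} = \sqrt{P + 5} = \sqrt{5 + P}$)
$47 \left(-44\right) j{\left(5 \right)} = 47 \left(-44\right) \sqrt{5 + 5} = - 2068 \sqrt{10}$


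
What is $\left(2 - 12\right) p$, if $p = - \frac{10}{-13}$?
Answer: $- \frac{100}{13} \approx -7.6923$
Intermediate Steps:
$p = \frac{10}{13}$ ($p = \left(-10\right) \left(- \frac{1}{13}\right) = \frac{10}{13} \approx 0.76923$)
$\left(2 - 12\right) p = \left(2 - 12\right) \frac{10}{13} = \left(-10\right) \frac{10}{13} = - \frac{100}{13}$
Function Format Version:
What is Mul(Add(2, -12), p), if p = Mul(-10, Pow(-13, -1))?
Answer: Rational(-100, 13) ≈ -7.6923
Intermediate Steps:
p = Rational(10, 13) (p = Mul(-10, Rational(-1, 13)) = Rational(10, 13) ≈ 0.76923)
Mul(Add(2, -12), p) = Mul(Add(2, -12), Rational(10, 13)) = Mul(-10, Rational(10, 13)) = Rational(-100, 13)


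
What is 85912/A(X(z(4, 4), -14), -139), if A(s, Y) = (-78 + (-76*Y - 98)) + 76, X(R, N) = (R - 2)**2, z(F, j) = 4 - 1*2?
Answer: 10739/1308 ≈ 8.2103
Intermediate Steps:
z(F, j) = 2 (z(F, j) = 4 - 2 = 2)
X(R, N) = (-2 + R)**2
A(s, Y) = -100 - 76*Y (A(s, Y) = (-78 + (-98 - 76*Y)) + 76 = (-176 - 76*Y) + 76 = -100 - 76*Y)
85912/A(X(z(4, 4), -14), -139) = 85912/(-100 - 76*(-139)) = 85912/(-100 + 10564) = 85912/10464 = 85912*(1/10464) = 10739/1308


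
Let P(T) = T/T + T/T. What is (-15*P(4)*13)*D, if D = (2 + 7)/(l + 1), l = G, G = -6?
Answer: 702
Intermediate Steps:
l = -6
D = -9/5 (D = (2 + 7)/(-6 + 1) = 9/(-5) = 9*(-⅕) = -9/5 ≈ -1.8000)
P(T) = 2 (P(T) = 1 + 1 = 2)
(-15*P(4)*13)*D = (-15*2*13)*(-9/5) = -30*13*(-9/5) = -390*(-9/5) = 702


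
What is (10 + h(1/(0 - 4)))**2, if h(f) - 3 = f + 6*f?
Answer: 2025/16 ≈ 126.56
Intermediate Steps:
h(f) = 3 + 7*f (h(f) = 3 + (f + 6*f) = 3 + 7*f)
(10 + h(1/(0 - 4)))**2 = (10 + (3 + 7/(0 - 4)))**2 = (10 + (3 + 7/(-4)))**2 = (10 + (3 + 7*(-1/4)))**2 = (10 + (3 - 7/4))**2 = (10 + 5/4)**2 = (45/4)**2 = 2025/16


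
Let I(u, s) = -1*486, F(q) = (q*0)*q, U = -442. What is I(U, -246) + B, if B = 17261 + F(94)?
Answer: 16775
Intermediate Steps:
F(q) = 0 (F(q) = 0*q = 0)
I(u, s) = -486
B = 17261 (B = 17261 + 0 = 17261)
I(U, -246) + B = -486 + 17261 = 16775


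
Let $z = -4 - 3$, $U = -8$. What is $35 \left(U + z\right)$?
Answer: $-525$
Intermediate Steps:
$z = -7$ ($z = -4 - 3 = -7$)
$35 \left(U + z\right) = 35 \left(-8 - 7\right) = 35 \left(-15\right) = -525$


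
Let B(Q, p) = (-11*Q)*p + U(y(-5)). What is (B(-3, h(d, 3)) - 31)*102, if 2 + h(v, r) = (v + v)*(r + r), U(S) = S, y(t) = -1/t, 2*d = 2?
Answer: 152592/5 ≈ 30518.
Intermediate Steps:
d = 1 (d = (½)*2 = 1)
h(v, r) = -2 + 4*r*v (h(v, r) = -2 + (v + v)*(r + r) = -2 + (2*v)*(2*r) = -2 + 4*r*v)
B(Q, p) = ⅕ - 11*Q*p (B(Q, p) = (-11*Q)*p - 1/(-5) = -11*Q*p - 1*(-⅕) = -11*Q*p + ⅕ = ⅕ - 11*Q*p)
(B(-3, h(d, 3)) - 31)*102 = ((⅕ - 11*(-3)*(-2 + 4*3*1)) - 31)*102 = ((⅕ - 11*(-3)*(-2 + 12)) - 31)*102 = ((⅕ - 11*(-3)*10) - 31)*102 = ((⅕ + 330) - 31)*102 = (1651/5 - 31)*102 = (1496/5)*102 = 152592/5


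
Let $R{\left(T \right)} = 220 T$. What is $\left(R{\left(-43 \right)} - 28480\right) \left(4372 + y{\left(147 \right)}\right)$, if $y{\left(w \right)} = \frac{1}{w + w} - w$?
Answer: $- \frac{3366229210}{21} \approx -1.603 \cdot 10^{8}$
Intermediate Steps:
$y{\left(w \right)} = \frac{1}{2 w} - w$
$\left(R{\left(-43 \right)} - 28480\right) \left(4372 + y{\left(147 \right)}\right) = \left(220 \left(-43\right) - 28480\right) \left(4372 + \left(\frac{1}{2 \cdot 147} - 147\right)\right) = \left(-9460 - 28480\right) \left(4372 + \left(\frac{1}{2} \cdot \frac{1}{147} - 147\right)\right) = - 37940 \left(4372 + \left(\frac{1}{294} - 147\right)\right) = - 37940 \left(4372 - \frac{43217}{294}\right) = \left(-37940\right) \frac{1242151}{294} = - \frac{3366229210}{21}$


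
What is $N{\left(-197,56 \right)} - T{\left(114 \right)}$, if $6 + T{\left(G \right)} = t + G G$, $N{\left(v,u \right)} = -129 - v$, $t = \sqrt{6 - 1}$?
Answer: $-12922 - \sqrt{5} \approx -12924.0$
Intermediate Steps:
$t = \sqrt{5} \approx 2.2361$
$T{\left(G \right)} = -6 + \sqrt{5} + G^{2}$ ($T{\left(G \right)} = -6 + \left(\sqrt{5} + G G\right) = -6 + \left(\sqrt{5} + G^{2}\right) = -6 + \sqrt{5} + G^{2}$)
$N{\left(-197,56 \right)} - T{\left(114 \right)} = \left(-129 - -197\right) - \left(-6 + \sqrt{5} + 114^{2}\right) = \left(-129 + 197\right) - \left(-6 + \sqrt{5} + 12996\right) = 68 - \left(12990 + \sqrt{5}\right) = -12922 - \sqrt{5}$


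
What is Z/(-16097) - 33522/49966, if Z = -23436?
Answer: 315699771/402151351 ≈ 0.78503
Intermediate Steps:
Z/(-16097) - 33522/49966 = -23436/(-16097) - 33522/49966 = -23436*(-1/16097) - 33522*1/49966 = 23436/16097 - 16761/24983 = 315699771/402151351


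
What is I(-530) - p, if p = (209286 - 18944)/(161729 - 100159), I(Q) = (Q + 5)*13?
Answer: -210202796/30785 ≈ -6828.1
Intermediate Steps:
I(Q) = 65 + 13*Q (I(Q) = (5 + Q)*13 = 65 + 13*Q)
p = 95171/30785 (p = 190342/61570 = 190342*(1/61570) = 95171/30785 ≈ 3.0915)
I(-530) - p = (65 + 13*(-530)) - 1*95171/30785 = (65 - 6890) - 95171/30785 = -6825 - 95171/30785 = -210202796/30785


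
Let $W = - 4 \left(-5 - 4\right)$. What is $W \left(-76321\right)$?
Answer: $-2747556$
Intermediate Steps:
$W = 36$ ($W = \left(-4\right) \left(-9\right) = 36$)
$W \left(-76321\right) = 36 \left(-76321\right) = -2747556$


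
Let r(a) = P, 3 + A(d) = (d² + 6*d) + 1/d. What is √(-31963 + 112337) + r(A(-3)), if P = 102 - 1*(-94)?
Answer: 196 + √80374 ≈ 479.50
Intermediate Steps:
A(d) = -3 + 1/d + d² + 6*d (A(d) = -3 + ((d² + 6*d) + 1/d) = -3 + (1/d + d² + 6*d) = -3 + 1/d + d² + 6*d)
P = 196 (P = 102 + 94 = 196)
r(a) = 196
√(-31963 + 112337) + r(A(-3)) = √(-31963 + 112337) + 196 = √80374 + 196 = 196 + √80374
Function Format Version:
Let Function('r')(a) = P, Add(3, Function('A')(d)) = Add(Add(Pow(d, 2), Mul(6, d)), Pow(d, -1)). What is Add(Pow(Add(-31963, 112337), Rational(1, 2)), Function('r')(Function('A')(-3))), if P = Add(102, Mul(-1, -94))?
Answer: Add(196, Pow(80374, Rational(1, 2))) ≈ 479.50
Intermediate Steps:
Function('A')(d) = Add(-3, Pow(d, -1), Pow(d, 2), Mul(6, d)) (Function('A')(d) = Add(-3, Add(Add(Pow(d, 2), Mul(6, d)), Pow(d, -1))) = Add(-3, Add(Pow(d, -1), Pow(d, 2), Mul(6, d))) = Add(-3, Pow(d, -1), Pow(d, 2), Mul(6, d)))
P = 196 (P = Add(102, 94) = 196)
Function('r')(a) = 196
Add(Pow(Add(-31963, 112337), Rational(1, 2)), Function('r')(Function('A')(-3))) = Add(Pow(Add(-31963, 112337), Rational(1, 2)), 196) = Add(Pow(80374, Rational(1, 2)), 196) = Add(196, Pow(80374, Rational(1, 2)))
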